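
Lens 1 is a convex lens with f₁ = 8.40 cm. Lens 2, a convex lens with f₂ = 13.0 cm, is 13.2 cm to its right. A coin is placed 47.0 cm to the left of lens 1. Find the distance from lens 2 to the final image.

Lens 1: 1/d_i1 = 1/f₁ − 1/d_o1 = 1/(8.40) − 1/(47.0) = 0.09777, so d_i1 = 10.23 cm.
The intermediate image is 10.23 cm to the right of lens 1, which is 13.2 − (10.23) = 2.970 cm to the left of lens 2, so d_o2 = +2.970 cm.
Lens 2: 1/d_i2 = 1/f₂ − 1/d_o2 = 1/(13.0) − 1/(2.970) = -0.2598, so d_i2 = -3.85 cm.
The final image is virtual, 3.85 cm to the left of lens 2 (overall magnification ≈ -0.28).

3.85 cm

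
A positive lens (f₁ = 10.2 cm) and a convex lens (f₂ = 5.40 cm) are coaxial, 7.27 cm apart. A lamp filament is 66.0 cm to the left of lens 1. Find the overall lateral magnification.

m = -0.0968

Lens 1: 1/d_i1 = 1/(10.2) − 1/(66.0) = 0.08289, so d_i1 = 12.06 cm; m₁ = −d_i1/d_o1 = -0.1827.
d_o2 = 7.27 − (12.06) = -4.790 cm (virtual object).
Lens 2: 1/d_i2 = 1/(5.40) − 1/(-4.790) = 0.3940, so d_i2 = 2.538 cm; m₂ = −d_i2/d_o2 = +0.5299.
m = m₁·m₂ = (-0.1827)(+0.5299) = -0.0968.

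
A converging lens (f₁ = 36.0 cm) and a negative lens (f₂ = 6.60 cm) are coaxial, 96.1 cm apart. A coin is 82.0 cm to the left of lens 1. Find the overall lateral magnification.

m = -0.134

Lens 1: 1/d_i1 = 1/(36.0) − 1/(82.0) = 0.01558, so d_i1 = 64.17 cm; m₁ = −d_i1/d_o1 = -0.7826.
d_o2 = 96.1 − (64.17) = 31.93 cm.
f₂ = −6.60 cm (diverging).
Lens 2: 1/d_i2 = 1/(-6.60) − 1/(31.93) = -0.1828, so d_i2 = -5.469 cm; m₂ = −d_i2/d_o2 = +0.1713.
m = m₁·m₂ = (-0.7826)(+0.1713) = -0.134.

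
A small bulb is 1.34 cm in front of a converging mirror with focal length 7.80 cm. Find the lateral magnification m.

1/d_i = 1/f − 1/d_o = 1/(7.800) − 1/(1.34) = -0.6181, so d_i = -1.618 cm.
m = −d_i/d_o = −(-1.618)/(1.34) = +1.21.
The image is virtual, upright and enlarged, behind the mirror.

m = +1.21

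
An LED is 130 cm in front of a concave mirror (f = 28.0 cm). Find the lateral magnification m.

m = -0.275

1/d_i = 1/f − 1/d_o = 1/(28.00) − 1/(130) = 0.02802, so d_i = 35.69 cm.
m = −d_i/d_o = −(35.69)/(130) = -0.275.
The image is real, inverted and reduced, in front of the mirror.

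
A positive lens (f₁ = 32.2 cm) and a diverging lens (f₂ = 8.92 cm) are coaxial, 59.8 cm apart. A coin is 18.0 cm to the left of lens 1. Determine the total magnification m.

Lens 1: 1/d_i1 = 1/(32.2) − 1/(18.0) = -0.02450, so d_i1 = -40.82 cm; m₁ = −d_i1/d_o1 = +2.268.
d_o2 = 59.8 − (-40.82) = 100.6 cm.
f₂ = −8.92 cm (diverging).
Lens 2: 1/d_i2 = 1/(-8.92) − 1/(100.6) = -0.1220, so d_i2 = -8.193 cm; m₂ = −d_i2/d_o2 = +0.08145.
m = m₁·m₂ = (+2.268)(+0.08145) = +0.185.

m = +0.185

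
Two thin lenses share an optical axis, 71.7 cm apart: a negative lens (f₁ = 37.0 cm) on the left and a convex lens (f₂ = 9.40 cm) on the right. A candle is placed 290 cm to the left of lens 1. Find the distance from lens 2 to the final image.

10.3 cm

Lens 1 is diverging, so f₁ = −37.0 cm.
Lens 1: 1/d_i1 = 1/f₁ − 1/d_o1 = 1/(-37.0) − 1/(290) = -0.03048, so d_i1 = -32.81 cm.
The intermediate image is 32.81 cm to the left of lens 1 (virtual), which is 71.7 − (-32.81) = 104.5 cm to the left of lens 2, so d_o2 = +104.5 cm.
Lens 2: 1/d_i2 = 1/f₂ − 1/d_o2 = 1/(9.40) − 1/(104.5) = 0.09681, so d_i2 = 10.3 cm.
The final image is real, 10.3 cm to the right of lens 2 (overall magnification ≈ -0.011).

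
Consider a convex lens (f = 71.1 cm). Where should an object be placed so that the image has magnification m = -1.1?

m = −d_i/d_o ⇒ d_i = −m·d_o.
1/f = 1/d_o + 1/d_i = 1/d_o − 1/(m·d_o) = (1 − 1/m)/d_o, so d_o = f(1 − 1/m) = (71.10)(1 − 1/(-1.1)) = 136 cm.

136 cm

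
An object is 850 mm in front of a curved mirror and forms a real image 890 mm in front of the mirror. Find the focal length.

f = 435 mm (concave)

Real image ⇒ d_i = +890 mm.
1/f = 1/d_o + 1/d_i = 1/(850) + 1/(890) = 0.002300, so f = 435 mm.
Since f is positive, the curved mirror is concave.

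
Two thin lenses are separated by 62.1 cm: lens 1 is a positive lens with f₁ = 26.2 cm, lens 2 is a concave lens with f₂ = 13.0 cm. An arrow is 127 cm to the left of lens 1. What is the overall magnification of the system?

m = -0.0803

Lens 1: 1/d_i1 = 1/(26.2) − 1/(127) = 0.03029, so d_i1 = 33.01 cm; m₁ = −d_i1/d_o1 = -0.2599.
d_o2 = 62.1 − (33.01) = 29.09 cm.
f₂ = −13.0 cm (diverging).
Lens 2: 1/d_i2 = 1/(-13.0) − 1/(29.09) = -0.1113, so d_i2 = -8.985 cm; m₂ = −d_i2/d_o2 = +0.3089.
m = m₁·m₂ = (-0.2599)(+0.3089) = -0.0803.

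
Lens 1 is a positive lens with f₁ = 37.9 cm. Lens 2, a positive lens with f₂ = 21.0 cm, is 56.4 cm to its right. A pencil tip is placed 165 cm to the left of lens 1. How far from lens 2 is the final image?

11.0 cm

Lens 1: 1/d_i1 = 1/f₁ − 1/d_o1 = 1/(37.9) − 1/(165) = 0.02032, so d_i1 = 49.20 cm.
The intermediate image is 49.20 cm to the right of lens 1, which is 56.4 − (49.20) = 7.200 cm to the left of lens 2, so d_o2 = +7.200 cm.
Lens 2: 1/d_i2 = 1/f₂ − 1/d_o2 = 1/(21.0) − 1/(7.200) = -0.09127, so d_i2 = -11.0 cm.
The final image is virtual, 11.0 cm to the left of lens 2 (overall magnification ≈ -0.45).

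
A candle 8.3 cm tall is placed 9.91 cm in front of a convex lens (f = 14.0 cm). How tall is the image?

28.4 cm

1/d_i = 1/f − 1/d_o = 1/(14.00) − 1/(9.91) = -0.02948, so d_i = -33.92 cm.
m = −d_i/d_o = +3.423.
|h_i| = |m|·h_o = 3.423 × 8.3 = 28.4 cm. The image is virtual, upright and enlarged, on the same side as the object.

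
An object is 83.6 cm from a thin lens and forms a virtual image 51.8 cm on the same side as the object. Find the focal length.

f = -136 cm (diverging)

Virtual image ⇒ d_i = −51.8 cm.
1/f = 1/d_o + 1/d_i = 1/(83.6) + 1/(-51.8) = -0.007343, so f = -136 cm.
Since f is negative, the thin lens is diverging.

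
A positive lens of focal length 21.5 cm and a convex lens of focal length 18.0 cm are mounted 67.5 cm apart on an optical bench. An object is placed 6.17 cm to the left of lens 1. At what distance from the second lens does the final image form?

23.6 cm

Lens 1: 1/d_i1 = 1/f₁ − 1/d_o1 = 1/(21.5) − 1/(6.17) = -0.1156, so d_i1 = -8.653 cm.
The intermediate image is 8.653 cm to the left of lens 1 (virtual), which is 67.5 − (-8.653) = 76.15 cm to the left of lens 2, so d_o2 = +76.15 cm.
Lens 2: 1/d_i2 = 1/f₂ − 1/d_o2 = 1/(18.0) − 1/(76.15) = 0.04242, so d_i2 = 23.6 cm.
The final image is real, 23.6 cm to the right of lens 2 (overall magnification ≈ -0.43).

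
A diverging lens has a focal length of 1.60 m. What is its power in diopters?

For a diverging lens, f = −1.60 m.
P = 1/f = 1/(-1.60 m) = -0.625 D.

P = -0.625 D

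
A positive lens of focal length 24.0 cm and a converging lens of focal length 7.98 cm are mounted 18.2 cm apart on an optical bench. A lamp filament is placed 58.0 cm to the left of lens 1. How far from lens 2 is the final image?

5.91 cm

Lens 1: 1/d_i1 = 1/f₁ − 1/d_o1 = 1/(24.0) − 1/(58.0) = 0.02443, so d_i1 = 40.94 cm.
The intermediate image is 40.94 cm to the right of lens 1, which lies 22.74 cm to the right of lens 2 — a virtual object — so d_o2 = −22.74 cm.
Lens 2: 1/d_i2 = 1/f₂ − 1/d_o2 = 1/(7.98) − 1/(-22.74) = 0.1693, so d_i2 = 5.91 cm.
The final image is real, 5.91 cm to the right of lens 2 (overall magnification ≈ -0.18).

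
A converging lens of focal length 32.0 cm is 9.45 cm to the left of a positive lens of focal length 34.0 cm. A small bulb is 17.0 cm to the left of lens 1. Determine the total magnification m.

Lens 1: 1/d_i1 = 1/(32.0) − 1/(17.0) = -0.02757, so d_i1 = -36.27 cm; m₁ = −d_i1/d_o1 = +2.134.
d_o2 = 9.45 − (-36.27) = 45.72 cm.
Lens 2: 1/d_i2 = 1/(34.0) − 1/(45.72) = 0.007539, so d_i2 = 132.6 cm; m₂ = −d_i2/d_o2 = -2.901.
m = m₁·m₂ = (+2.134)(-2.901) = -6.19.

m = -6.19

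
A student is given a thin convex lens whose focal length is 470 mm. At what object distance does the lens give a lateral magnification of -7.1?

m = −d_i/d_o ⇒ d_i = −m·d_o.
1/f = 1/d_o + 1/d_i = 1/d_o − 1/(m·d_o) = (1 − 1/m)/d_o, so d_o = f(1 − 1/m) = (470.0)(1 − 1/(-7.1)) = 536 mm.

536 mm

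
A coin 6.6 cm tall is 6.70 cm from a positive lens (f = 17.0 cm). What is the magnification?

1/d_i = 1/f − 1/d_o = 1/(17.00) − 1/(6.70) = -0.09043, so d_i = -11.06 cm.
m = −d_i/d_o = −(-11.06)/(6.70) = +1.65.
The image is virtual, upright and enlarged, on the same side as the object.

m = +1.65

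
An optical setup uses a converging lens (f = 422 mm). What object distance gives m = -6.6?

486 mm

m = −d_i/d_o ⇒ d_i = −m·d_o.
1/f = 1/d_o + 1/d_i = 1/d_o − 1/(m·d_o) = (1 − 1/m)/d_o, so d_o = f(1 − 1/m) = (422.0)(1 − 1/(-6.6)) = 486 mm.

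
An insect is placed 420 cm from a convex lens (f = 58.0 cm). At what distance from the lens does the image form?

67.3 cm

Lens equation: 1/s_i = 1/f − 1/s_o = 1/(58.00) − 1/(420) = 0.01724 − 0.002381 = 0.01486, so s_i = 67.3 cm.
The image is real, inverted and reduced, on the far side of the lens.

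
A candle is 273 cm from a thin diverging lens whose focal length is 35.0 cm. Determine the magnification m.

For a diverging lens, f = -35.0 cm.
1/d_i = 1/f − 1/d_o = 1/(-35.00) − 1/(273) = -0.03223, so d_i = -31.02 cm.
m = −d_i/d_o = −(-31.02)/(273) = +0.114.
The image is virtual, upright and reduced, on the same side as the object.

m = +0.114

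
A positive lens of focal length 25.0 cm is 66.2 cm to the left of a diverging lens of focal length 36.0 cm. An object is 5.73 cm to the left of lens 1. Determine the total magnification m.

Lens 1: 1/d_i1 = 1/(25.0) − 1/(5.73) = -0.1345, so d_i1 = -7.434 cm; m₁ = −d_i1/d_o1 = +1.297.
d_o2 = 66.2 − (-7.434) = 73.63 cm.
f₂ = −36.0 cm (diverging).
Lens 2: 1/d_i2 = 1/(-36.0) − 1/(73.63) = -0.04136, so d_i2 = -24.18 cm; m₂ = −d_i2/d_o2 = +0.3284.
m = m₁·m₂ = (+1.297)(+0.3284) = +0.426.

m = +0.426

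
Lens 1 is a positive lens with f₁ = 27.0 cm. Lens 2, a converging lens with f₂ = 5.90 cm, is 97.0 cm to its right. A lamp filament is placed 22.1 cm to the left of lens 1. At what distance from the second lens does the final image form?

6.06 cm

Lens 1: 1/d_i1 = 1/f₁ − 1/d_o1 = 1/(27.0) − 1/(22.1) = -0.008212, so d_i1 = -121.8 cm.
The intermediate image is 121.8 cm to the left of lens 1 (virtual), which is 97.0 − (-121.8) = 218.8 cm to the left of lens 2, so d_o2 = +218.8 cm.
Lens 2: 1/d_i2 = 1/f₂ − 1/d_o2 = 1/(5.90) − 1/(218.8) = 0.1649, so d_i2 = 6.06 cm.
The final image is real, 6.06 cm to the right of lens 2 (overall magnification ≈ -0.15).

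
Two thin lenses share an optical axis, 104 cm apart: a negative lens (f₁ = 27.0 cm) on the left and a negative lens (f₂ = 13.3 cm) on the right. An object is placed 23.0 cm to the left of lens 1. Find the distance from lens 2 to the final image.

Lens 1 is diverging, so f₁ = −27.0 cm.
Lens 1: 1/d_i1 = 1/f₁ − 1/d_o1 = 1/(-27.0) − 1/(23.0) = -0.08052, so d_i1 = -12.42 cm.
The intermediate image is 12.42 cm to the left of lens 1 (virtual), which is 104 − (-12.42) = 116.4 cm to the left of lens 2, so d_o2 = +116.4 cm.
Lens 2 is diverging, so f₂ = −13.3 cm.
Lens 2: 1/d_i2 = 1/f₂ − 1/d_o2 = 1/(-13.3) − 1/(116.4) = -0.08378, so d_i2 = -11.9 cm.
The final image is virtual, 11.9 cm to the left of lens 2 (overall magnification ≈ 0.055).

11.9 cm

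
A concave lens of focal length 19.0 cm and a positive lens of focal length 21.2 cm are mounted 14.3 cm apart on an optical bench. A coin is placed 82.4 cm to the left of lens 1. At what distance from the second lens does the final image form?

73.8 cm

Lens 1 is diverging, so f₁ = −19.0 cm.
Lens 1: 1/d_i1 = 1/f₁ − 1/d_o1 = 1/(-19.0) − 1/(82.4) = -0.06477, so d_i1 = -15.44 cm.
The intermediate image is 15.44 cm to the left of lens 1 (virtual), which is 14.3 − (-15.44) = 29.74 cm to the left of lens 2, so d_o2 = +29.74 cm.
Lens 2: 1/d_i2 = 1/f₂ − 1/d_o2 = 1/(21.2) − 1/(29.74) = 0.01355, so d_i2 = 73.8 cm.
The final image is real, 73.8 cm to the right of lens 2 (overall magnification ≈ -0.47).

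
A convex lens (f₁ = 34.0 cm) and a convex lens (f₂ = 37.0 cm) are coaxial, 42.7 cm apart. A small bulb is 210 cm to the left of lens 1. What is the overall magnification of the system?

m = -0.205

Lens 1: 1/d_i1 = 1/(34.0) − 1/(210) = 0.02465, so d_i1 = 40.57 cm; m₁ = −d_i1/d_o1 = -0.1932.
d_o2 = 42.7 − (40.57) = 2.130 cm.
Lens 2: 1/d_i2 = 1/(37.0) − 1/(2.130) = -0.4425, so d_i2 = -2.260 cm; m₂ = −d_i2/d_o2 = +1.061.
m = m₁·m₂ = (-0.1932)(+1.061) = -0.205.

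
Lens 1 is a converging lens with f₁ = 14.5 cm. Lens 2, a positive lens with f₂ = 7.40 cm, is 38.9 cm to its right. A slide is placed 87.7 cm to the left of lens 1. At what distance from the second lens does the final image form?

11.3 cm

Lens 1: 1/d_i1 = 1/f₁ − 1/d_o1 = 1/(14.5) − 1/(87.7) = 0.05756, so d_i1 = 17.37 cm.
The intermediate image is 17.37 cm to the right of lens 1, which is 38.9 − (17.37) = 21.53 cm to the left of lens 2, so d_o2 = +21.53 cm.
Lens 2: 1/d_i2 = 1/f₂ − 1/d_o2 = 1/(7.40) − 1/(21.53) = 0.08869, so d_i2 = 11.3 cm.
The final image is real, 11.3 cm to the right of lens 2 (overall magnification ≈ 0.10).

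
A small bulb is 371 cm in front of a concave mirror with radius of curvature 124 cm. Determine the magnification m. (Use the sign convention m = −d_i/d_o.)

f = R/2 = 124/2 = 62.00 cm.
1/d_i = 1/f − 1/d_o = 1/(62.00) − 1/(371) = 0.01343, so d_i = 74.44 cm.
m = −d_i/d_o = −(74.44)/(371) = -0.201.
The image is real, inverted and reduced, in front of the mirror.

m = -0.201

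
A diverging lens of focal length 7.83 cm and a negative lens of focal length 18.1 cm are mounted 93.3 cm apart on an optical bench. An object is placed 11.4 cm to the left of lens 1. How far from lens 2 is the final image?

15.3 cm

Lens 1 is diverging, so f₁ = −7.83 cm.
Lens 1: 1/d_i1 = 1/f₁ − 1/d_o1 = 1/(-7.83) − 1/(11.4) = -0.2154, so d_i1 = -4.642 cm.
The intermediate image is 4.642 cm to the left of lens 1 (virtual), which is 93.3 − (-4.642) = 97.94 cm to the left of lens 2, so d_o2 = +97.94 cm.
Lens 2 is diverging, so f₂ = −18.1 cm.
Lens 2: 1/d_i2 = 1/f₂ − 1/d_o2 = 1/(-18.1) − 1/(97.94) = -0.06546, so d_i2 = -15.3 cm.
The final image is virtual, 15.3 cm to the left of lens 2 (overall magnification ≈ 0.064).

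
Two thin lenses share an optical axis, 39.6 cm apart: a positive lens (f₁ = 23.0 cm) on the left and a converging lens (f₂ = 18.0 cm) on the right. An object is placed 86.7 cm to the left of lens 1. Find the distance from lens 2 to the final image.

15.4 cm

Lens 1: 1/d_i1 = 1/f₁ − 1/d_o1 = 1/(23.0) − 1/(86.7) = 0.03194, so d_i1 = 31.30 cm.
The intermediate image is 31.30 cm to the right of lens 1, which is 39.6 − (31.30) = 8.300 cm to the left of lens 2, so d_o2 = +8.300 cm.
Lens 2: 1/d_i2 = 1/f₂ − 1/d_o2 = 1/(18.0) − 1/(8.300) = -0.06493, so d_i2 = -15.4 cm.
The final image is virtual, 15.4 cm to the left of lens 2 (overall magnification ≈ -0.67).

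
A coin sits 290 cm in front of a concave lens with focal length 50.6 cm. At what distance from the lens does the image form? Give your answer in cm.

For a concave lens, f = -50.6 cm.
Thin-lens equation: 1/v = 1/f − 1/u = 1/(-50.60) − 1/(290) = -0.01976 − 0.003448 = -0.02321, so v = -43.1 cm.
The image is virtual, upright and reduced, on the same side as the object.

43.1 cm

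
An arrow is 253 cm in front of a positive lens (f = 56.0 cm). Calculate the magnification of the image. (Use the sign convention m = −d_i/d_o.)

m = -0.284

1/d_i = 1/f − 1/d_o = 1/(56.00) − 1/(253) = 0.01390, so d_i = 71.92 cm.
m = −d_i/d_o = −(71.92)/(253) = -0.284.
The image is real, inverted and reduced, on the far side of the lens.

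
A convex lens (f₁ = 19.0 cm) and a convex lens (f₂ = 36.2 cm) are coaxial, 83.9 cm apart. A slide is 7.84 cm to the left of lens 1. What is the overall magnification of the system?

Lens 1: 1/d_i1 = 1/(19.0) − 1/(7.84) = -0.07492, so d_i1 = -13.35 cm; m₁ = −d_i1/d_o1 = +1.703.
d_o2 = 83.9 − (-13.35) = 97.25 cm.
Lens 2: 1/d_i2 = 1/(36.2) − 1/(97.25) = 0.01734, so d_i2 = 57.67 cm; m₂ = −d_i2/d_o2 = -0.5930.
m = m₁·m₂ = (+1.703)(-0.5930) = -1.01.

m = -1.01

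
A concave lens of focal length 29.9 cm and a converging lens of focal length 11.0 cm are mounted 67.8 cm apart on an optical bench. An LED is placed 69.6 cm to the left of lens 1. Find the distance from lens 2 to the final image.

12.6 cm

Lens 1 is diverging, so f₁ = −29.9 cm.
Lens 1: 1/d_i1 = 1/f₁ − 1/d_o1 = 1/(-29.9) − 1/(69.6) = -0.04781, so d_i1 = -20.91 cm.
The intermediate image is 20.91 cm to the left of lens 1 (virtual), which is 67.8 − (-20.91) = 88.71 cm to the left of lens 2, so d_o2 = +88.71 cm.
Lens 2: 1/d_i2 = 1/f₂ − 1/d_o2 = 1/(11.0) − 1/(88.71) = 0.07964, so d_i2 = 12.6 cm.
The final image is real, 12.6 cm to the right of lens 2 (overall magnification ≈ -0.043).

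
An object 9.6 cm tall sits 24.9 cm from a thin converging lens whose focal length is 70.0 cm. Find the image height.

1/d_i = 1/f − 1/d_o = 1/(70.00) − 1/(24.9) = -0.02587, so d_i = -38.65 cm.
m = −d_i/d_o = +1.552.
|h_i| = |m|·h_o = 1.552 × 9.6 = 14.9 cm. The image is virtual, upright and enlarged, on the same side as the object.

14.9 cm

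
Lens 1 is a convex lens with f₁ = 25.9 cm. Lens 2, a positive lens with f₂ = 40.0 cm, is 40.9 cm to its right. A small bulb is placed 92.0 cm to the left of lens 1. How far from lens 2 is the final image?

Lens 1: 1/d_i1 = 1/f₁ − 1/d_o1 = 1/(25.9) − 1/(92.0) = 0.02774, so d_i1 = 36.05 cm.
The intermediate image is 36.05 cm to the right of lens 1, which is 40.9 − (36.05) = 4.850 cm to the left of lens 2, so d_o2 = +4.850 cm.
Lens 2: 1/d_i2 = 1/f₂ − 1/d_o2 = 1/(40.0) − 1/(4.850) = -0.1812, so d_i2 = -5.52 cm.
The final image is virtual, 5.52 cm to the left of lens 2 (overall magnification ≈ -0.45).

5.52 cm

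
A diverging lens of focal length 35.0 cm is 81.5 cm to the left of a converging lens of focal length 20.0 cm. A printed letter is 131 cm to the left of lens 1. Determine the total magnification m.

m = -0.0473

f₁ = −35.0 cm (diverging).
Lens 1: 1/d_i1 = 1/(-35.0) − 1/(131) = -0.03621, so d_i1 = -27.62 cm; m₁ = −d_i1/d_o1 = +0.2108.
d_o2 = 81.5 − (-27.62) = 109.1 cm.
Lens 2: 1/d_i2 = 1/(20.0) − 1/(109.1) = 0.04083, so d_i2 = 24.49 cm; m₂ = −d_i2/d_o2 = -0.2245.
m = m₁·m₂ = (+0.2108)(-0.2245) = -0.0473.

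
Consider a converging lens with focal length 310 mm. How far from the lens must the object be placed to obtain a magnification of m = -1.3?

548 mm

m = −d_i/d_o ⇒ d_i = −m·d_o.
1/f = 1/d_o + 1/d_i = 1/d_o − 1/(m·d_o) = (1 − 1/m)/d_o, so d_o = f(1 − 1/m) = (310.0)(1 − 1/(-1.3)) = 548 mm.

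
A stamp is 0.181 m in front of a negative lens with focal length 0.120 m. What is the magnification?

For a negative lens, f = -0.120 m.
1/d_i = 1/f − 1/d_o = 1/(-0.1200) − 1/(0.181) = -13.86, so d_i = -0.07216 m.
m = −d_i/d_o = −(-0.07216)/(0.181) = +0.399.
The image is virtual, upright and reduced, on the same side as the object.

m = +0.399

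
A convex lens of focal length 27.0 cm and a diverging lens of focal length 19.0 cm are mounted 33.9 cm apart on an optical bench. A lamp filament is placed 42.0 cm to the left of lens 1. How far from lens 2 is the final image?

Lens 1: 1/d_i1 = 1/f₁ − 1/d_o1 = 1/(27.0) − 1/(42.0) = 0.01323, so d_i1 = 75.60 cm.
The intermediate image is 75.60 cm to the right of lens 1, which lies 41.70 cm to the right of lens 2 — a virtual object — so d_o2 = −41.70 cm.
Lens 2 is diverging, so f₂ = −19.0 cm.
Lens 2: 1/d_i2 = 1/f₂ − 1/d_o2 = 1/(-19.0) − 1/(-41.70) = -0.02865, so d_i2 = -34.9 cm.
The final image is virtual, 34.9 cm to the left of lens 2 (overall magnification ≈ 1.5).

34.9 cm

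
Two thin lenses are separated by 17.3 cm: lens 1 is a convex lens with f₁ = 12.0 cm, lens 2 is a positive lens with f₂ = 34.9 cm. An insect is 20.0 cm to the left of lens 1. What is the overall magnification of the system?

Lens 1: 1/d_i1 = 1/(12.0) − 1/(20.0) = 0.03333, so d_i1 = 30.00 cm; m₁ = −d_i1/d_o1 = -1.500.
d_o2 = 17.3 − (30.00) = -12.70 cm (virtual object).
Lens 2: 1/d_i2 = 1/(34.9) − 1/(-12.70) = 0.1074, so d_i2 = 9.312 cm; m₂ = −d_i2/d_o2 = +0.7332.
m = m₁·m₂ = (-1.500)(+0.7332) = -1.10.

m = -1.10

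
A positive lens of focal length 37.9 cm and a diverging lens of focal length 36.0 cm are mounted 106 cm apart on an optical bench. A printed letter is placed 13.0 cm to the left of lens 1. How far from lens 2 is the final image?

28.0 cm

Lens 1: 1/d_i1 = 1/f₁ − 1/d_o1 = 1/(37.9) − 1/(13.0) = -0.05054, so d_i1 = -19.79 cm.
The intermediate image is 19.79 cm to the left of lens 1 (virtual), which is 106 − (-19.79) = 125.8 cm to the left of lens 2, so d_o2 = +125.8 cm.
Lens 2 is diverging, so f₂ = −36.0 cm.
Lens 2: 1/d_i2 = 1/f₂ − 1/d_o2 = 1/(-36.0) − 1/(125.8) = -0.03573, so d_i2 = -28.0 cm.
The final image is virtual, 28.0 cm to the left of lens 2 (overall magnification ≈ 0.34).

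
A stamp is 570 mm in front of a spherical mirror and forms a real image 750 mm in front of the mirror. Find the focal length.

Real image ⇒ d_i = +750 mm.
1/f = 1/d_o + 1/d_i = 1/(570) + 1/(750) = 0.003088, so f = 324 mm.
Since f is positive, the spherical mirror is concave.

f = 324 mm (concave)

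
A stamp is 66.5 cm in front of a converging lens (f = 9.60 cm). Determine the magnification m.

m = -0.169

1/d_i = 1/f − 1/d_o = 1/(9.600) − 1/(66.5) = 0.08913, so d_i = 11.22 cm.
m = −d_i/d_o = −(11.22)/(66.5) = -0.169.
The image is real, inverted and reduced, on the far side of the lens.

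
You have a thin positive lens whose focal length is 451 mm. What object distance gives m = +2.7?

284 mm

m = −d_i/d_o ⇒ d_i = −m·d_o.
1/f = 1/d_o + 1/d_i = 1/d_o − 1/(m·d_o) = (1 − 1/m)/d_o, so d_o = f(1 − 1/m) = (451.0)(1 − 1/(+2.7)) = 284 mm.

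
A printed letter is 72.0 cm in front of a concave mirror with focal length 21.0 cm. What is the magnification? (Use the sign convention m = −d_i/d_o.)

m = -0.412

1/d_i = 1/f − 1/d_o = 1/(21.00) − 1/(72.0) = 0.03373, so d_i = 29.65 cm.
m = −d_i/d_o = −(29.65)/(72.0) = -0.412.
The image is real, inverted and reduced, in front of the mirror.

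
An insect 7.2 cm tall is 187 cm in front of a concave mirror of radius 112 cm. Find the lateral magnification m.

f = R/2 = 112/2 = 56.00 cm.
1/d_i = 1/f − 1/d_o = 1/(56.00) − 1/(187) = 0.01251, so d_i = 79.94 cm.
m = −d_i/d_o = −(79.94)/(187) = -0.427.
The image is real, inverted and reduced, in front of the mirror.

m = -0.427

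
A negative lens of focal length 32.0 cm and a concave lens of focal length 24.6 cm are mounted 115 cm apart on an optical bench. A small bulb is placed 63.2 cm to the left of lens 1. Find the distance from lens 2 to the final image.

20.8 cm

Lens 1 is diverging, so f₁ = −32.0 cm.
Lens 1: 1/d_i1 = 1/f₁ − 1/d_o1 = 1/(-32.0) − 1/(63.2) = -0.04707, so d_i1 = -21.24 cm.
The intermediate image is 21.24 cm to the left of lens 1 (virtual), which is 115 − (-21.24) = 136.2 cm to the left of lens 2, so d_o2 = +136.2 cm.
Lens 2 is diverging, so f₂ = −24.6 cm.
Lens 2: 1/d_i2 = 1/f₂ − 1/d_o2 = 1/(-24.6) − 1/(136.2) = -0.04799, so d_i2 = -20.8 cm.
The final image is virtual, 20.8 cm to the left of lens 2 (overall magnification ≈ 0.051).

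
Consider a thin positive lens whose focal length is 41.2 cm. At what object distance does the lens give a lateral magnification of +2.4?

m = −d_i/d_o ⇒ d_i = −m·d_o.
1/f = 1/d_o + 1/d_i = 1/d_o − 1/(m·d_o) = (1 − 1/m)/d_o, so d_o = f(1 − 1/m) = (41.20)(1 − 1/(+2.4)) = 24.0 cm.

24.0 cm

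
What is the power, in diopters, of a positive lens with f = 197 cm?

P = +0.508 D

f = 197 cm = 1.97 m.
P = 1/f = 1/(1.97 m) = +0.508 D.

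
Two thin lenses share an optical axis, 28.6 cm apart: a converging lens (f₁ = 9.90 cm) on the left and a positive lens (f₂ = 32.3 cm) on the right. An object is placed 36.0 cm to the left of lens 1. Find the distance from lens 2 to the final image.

Lens 1: 1/d_i1 = 1/f₁ − 1/d_o1 = 1/(9.90) − 1/(36.0) = 0.07323, so d_i1 = 13.66 cm.
The intermediate image is 13.66 cm to the right of lens 1, which is 28.6 − (13.66) = 14.94 cm to the left of lens 2, so d_o2 = +14.94 cm.
Lens 2: 1/d_i2 = 1/f₂ − 1/d_o2 = 1/(32.3) − 1/(14.94) = -0.03597, so d_i2 = -27.8 cm.
The final image is virtual, 27.8 cm to the left of lens 2 (overall magnification ≈ -0.71).

27.8 cm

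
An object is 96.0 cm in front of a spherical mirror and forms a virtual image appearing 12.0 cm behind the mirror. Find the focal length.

Virtual image ⇒ d_i = −12.0 cm.
1/f = 1/d_o + 1/d_i = 1/(96.0) + 1/(-12.0) = -0.07292, so f = -13.7 cm.
Since f is negative, the spherical mirror is convex.

f = -13.7 cm (convex)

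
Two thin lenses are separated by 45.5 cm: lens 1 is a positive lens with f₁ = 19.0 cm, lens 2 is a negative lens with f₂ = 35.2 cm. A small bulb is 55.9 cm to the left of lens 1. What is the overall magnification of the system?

Lens 1: 1/d_i1 = 1/(19.0) − 1/(55.9) = 0.03474, so d_i1 = 28.78 cm; m₁ = −d_i1/d_o1 = -0.5148.
d_o2 = 45.5 − (28.78) = 16.72 cm.
f₂ = −35.2 cm (diverging).
Lens 2: 1/d_i2 = 1/(-35.2) − 1/(16.72) = -0.08822, so d_i2 = -11.34 cm; m₂ = −d_i2/d_o2 = +0.6780.
m = m₁·m₂ = (-0.5148)(+0.6780) = -0.349.

m = -0.349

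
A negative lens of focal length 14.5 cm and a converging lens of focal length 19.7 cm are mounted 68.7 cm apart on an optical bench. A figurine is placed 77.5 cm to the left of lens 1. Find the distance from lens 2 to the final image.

26.0 cm

Lens 1 is diverging, so f₁ = −14.5 cm.
Lens 1: 1/d_i1 = 1/f₁ − 1/d_o1 = 1/(-14.5) − 1/(77.5) = -0.08187, so d_i1 = -12.21 cm.
The intermediate image is 12.21 cm to the left of lens 1 (virtual), which is 68.7 − (-12.21) = 80.91 cm to the left of lens 2, so d_o2 = +80.91 cm.
Lens 2: 1/d_i2 = 1/f₂ − 1/d_o2 = 1/(19.7) − 1/(80.91) = 0.03840, so d_i2 = 26.0 cm.
The final image is real, 26.0 cm to the right of lens 2 (overall magnification ≈ -0.051).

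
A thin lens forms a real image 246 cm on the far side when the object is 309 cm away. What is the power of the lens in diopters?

P = +0.730 D

d_i = +246 cm.
1/f = 1/d_o + 1/d_i = 1/(309) + 1/(246) = 0.007301 cm⁻¹.
f = 137.0 cm = 1.370 m, so P = 1/f = +0.730 D.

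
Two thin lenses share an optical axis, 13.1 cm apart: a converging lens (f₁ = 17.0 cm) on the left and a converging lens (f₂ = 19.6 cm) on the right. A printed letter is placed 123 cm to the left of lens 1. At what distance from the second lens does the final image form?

Lens 1: 1/d_i1 = 1/f₁ − 1/d_o1 = 1/(17.0) − 1/(123) = 0.05069, so d_i1 = 19.73 cm.
The intermediate image is 19.73 cm to the right of lens 1, which lies 6.630 cm to the right of lens 2 — a virtual object — so d_o2 = −6.630 cm.
Lens 2: 1/d_i2 = 1/f₂ − 1/d_o2 = 1/(19.6) − 1/(-6.630) = 0.2018, so d_i2 = 4.95 cm.
The final image is real, 4.95 cm to the right of lens 2 (overall magnification ≈ -0.12).

4.95 cm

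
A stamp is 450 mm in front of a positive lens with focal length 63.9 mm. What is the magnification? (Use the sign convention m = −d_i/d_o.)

1/d_i = 1/f − 1/d_o = 1/(63.90) − 1/(450) = 0.01343, so d_i = 74.48 mm.
m = −d_i/d_o = −(74.48)/(450) = -0.166.
The image is real, inverted and reduced, on the far side of the lens.

m = -0.166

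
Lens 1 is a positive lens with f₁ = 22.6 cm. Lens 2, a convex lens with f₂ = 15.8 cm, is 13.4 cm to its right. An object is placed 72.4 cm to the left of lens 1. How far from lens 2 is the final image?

8.72 cm

Lens 1: 1/d_i1 = 1/f₁ − 1/d_o1 = 1/(22.6) − 1/(72.4) = 0.03044, so d_i1 = 32.86 cm.
The intermediate image is 32.86 cm to the right of lens 1, which lies 19.46 cm to the right of lens 2 — a virtual object — so d_o2 = −19.46 cm.
Lens 2: 1/d_i2 = 1/f₂ − 1/d_o2 = 1/(15.8) − 1/(-19.46) = 0.1147, so d_i2 = 8.72 cm.
The final image is real, 8.72 cm to the right of lens 2 (overall magnification ≈ -0.20).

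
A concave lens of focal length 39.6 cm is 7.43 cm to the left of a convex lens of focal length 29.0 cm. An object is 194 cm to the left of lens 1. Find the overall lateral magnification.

f₁ = −39.6 cm (diverging).
Lens 1: 1/d_i1 = 1/(-39.6) − 1/(194) = -0.03041, so d_i1 = -32.89 cm; m₁ = −d_i1/d_o1 = +0.1695.
d_o2 = 7.43 − (-32.89) = 40.32 cm.
Lens 2: 1/d_i2 = 1/(29.0) − 1/(40.32) = 0.009681, so d_i2 = 103.3 cm; m₂ = −d_i2/d_o2 = -2.562.
m = m₁·m₂ = (+0.1695)(-2.562) = -0.434.

m = -0.434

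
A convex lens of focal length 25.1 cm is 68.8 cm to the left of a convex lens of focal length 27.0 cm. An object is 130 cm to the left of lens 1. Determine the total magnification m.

m = +0.604

Lens 1: 1/d_i1 = 1/(25.1) − 1/(130) = 0.03215, so d_i1 = 31.11 cm; m₁ = −d_i1/d_o1 = -0.2393.
d_o2 = 68.8 − (31.11) = 37.69 cm.
Lens 2: 1/d_i2 = 1/(27.0) − 1/(37.69) = 0.01050, so d_i2 = 95.19 cm; m₂ = −d_i2/d_o2 = -2.526.
m = m₁·m₂ = (-0.2393)(-2.526) = +0.604.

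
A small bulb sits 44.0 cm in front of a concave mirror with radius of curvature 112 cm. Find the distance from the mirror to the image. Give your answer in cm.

205 cm

f = R/2 = 112/2 = 56.00 cm.
Mirror equation: 1/v = 1/f − 1/u = 1/(56.00) − 1/(44.0) = 0.01786 − 0.02273 = -0.004870, so v = -205 cm.
The image is virtual, upright and enlarged, behind the mirror.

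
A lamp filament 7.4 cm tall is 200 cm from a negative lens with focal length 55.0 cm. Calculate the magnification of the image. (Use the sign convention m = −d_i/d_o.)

For a negative lens, f = -55.0 cm.
1/d_i = 1/f − 1/d_o = 1/(-55.00) − 1/(200) = -0.02318, so d_i = -43.14 cm.
m = −d_i/d_o = −(-43.14)/(200) = +0.216.
The image is virtual, upright and reduced, on the same side as the object.

m = +0.216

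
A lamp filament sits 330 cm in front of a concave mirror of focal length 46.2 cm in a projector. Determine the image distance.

53.7 cm

Mirror equation: 1/q = 1/f − 1/p = 1/(46.20) − 1/(330) = 0.02165 − 0.003030 = 0.01861, so q = 53.7 cm.
The image is real, inverted and reduced, in front of the mirror.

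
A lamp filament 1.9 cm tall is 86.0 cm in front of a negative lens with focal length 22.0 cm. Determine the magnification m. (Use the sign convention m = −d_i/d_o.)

m = +0.204

For a negative lens, f = -22.0 cm.
1/d_i = 1/f − 1/d_o = 1/(-22.00) − 1/(86.0) = -0.05708, so d_i = -17.52 cm.
m = −d_i/d_o = −(-17.52)/(86.0) = +0.204.
The image is virtual, upright and reduced, on the same side as the object.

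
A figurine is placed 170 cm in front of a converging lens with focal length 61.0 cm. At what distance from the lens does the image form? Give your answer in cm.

95.1 cm

Lens equation: 1/q = 1/f − 1/p = 1/(61.00) − 1/(170) = 0.01639 − 0.005882 = 0.01051, so q = 95.1 cm.
The image is real, inverted and reduced, on the far side of the lens.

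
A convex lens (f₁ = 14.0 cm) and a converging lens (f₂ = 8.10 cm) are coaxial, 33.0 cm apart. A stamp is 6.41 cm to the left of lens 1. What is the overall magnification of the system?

m = -0.407

Lens 1: 1/d_i1 = 1/(14.0) − 1/(6.41) = -0.08458, so d_i1 = -11.82 cm; m₁ = −d_i1/d_o1 = +1.844.
d_o2 = 33.0 − (-11.82) = 44.82 cm.
Lens 2: 1/d_i2 = 1/(8.10) − 1/(44.82) = 0.1011, so d_i2 = 9.887 cm; m₂ = −d_i2/d_o2 = -0.2206.
m = m₁·m₂ = (+1.844)(-0.2206) = -0.407.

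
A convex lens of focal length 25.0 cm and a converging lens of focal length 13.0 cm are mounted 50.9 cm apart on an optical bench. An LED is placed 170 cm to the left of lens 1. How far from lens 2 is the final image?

Lens 1: 1/d_i1 = 1/f₁ − 1/d_o1 = 1/(25.0) − 1/(170) = 0.03412, so d_i1 = 29.31 cm.
The intermediate image is 29.31 cm to the right of lens 1, which is 50.9 − (29.31) = 21.59 cm to the left of lens 2, so d_o2 = +21.59 cm.
Lens 2: 1/d_i2 = 1/f₂ − 1/d_o2 = 1/(13.0) − 1/(21.59) = 0.03061, so d_i2 = 32.7 cm.
The final image is real, 32.7 cm to the right of lens 2 (overall magnification ≈ 0.26).

32.7 cm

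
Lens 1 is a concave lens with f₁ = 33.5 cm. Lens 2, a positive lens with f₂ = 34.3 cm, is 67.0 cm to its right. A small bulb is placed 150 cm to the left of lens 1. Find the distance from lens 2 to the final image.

Lens 1 is diverging, so f₁ = −33.5 cm.
Lens 1: 1/d_i1 = 1/f₁ − 1/d_o1 = 1/(-33.5) − 1/(150) = -0.03652, so d_i1 = -27.38 cm.
The intermediate image is 27.38 cm to the left of lens 1 (virtual), which is 67.0 − (-27.38) = 94.38 cm to the left of lens 2, so d_o2 = +94.38 cm.
Lens 2: 1/d_i2 = 1/f₂ − 1/d_o2 = 1/(34.3) − 1/(94.38) = 0.01856, so d_i2 = 53.9 cm.
The final image is real, 53.9 cm to the right of lens 2 (overall magnification ≈ -0.10).

53.9 cm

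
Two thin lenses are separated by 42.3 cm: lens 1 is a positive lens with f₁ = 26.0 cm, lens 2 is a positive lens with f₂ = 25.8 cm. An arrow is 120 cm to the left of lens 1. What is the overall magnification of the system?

m = -0.428

Lens 1: 1/d_i1 = 1/(26.0) − 1/(120) = 0.03013, so d_i1 = 33.19 cm; m₁ = −d_i1/d_o1 = -0.2766.
d_o2 = 42.3 − (33.19) = 9.110 cm.
Lens 2: 1/d_i2 = 1/(25.8) − 1/(9.110) = -0.07101, so d_i2 = -14.08 cm; m₂ = −d_i2/d_o2 = +1.546.
m = m₁·m₂ = (-0.2766)(+1.546) = -0.428.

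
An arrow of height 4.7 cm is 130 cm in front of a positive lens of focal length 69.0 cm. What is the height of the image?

1/d_i = 1/f − 1/d_o = 1/(69.00) − 1/(130) = 0.006800, so d_i = 147.0 cm.
m = −d_i/d_o = -1.131.
|h_i| = |m|·h_o = 1.131 × 4.7 = 5.32 cm. The image is real, inverted and enlarged, on the far side of the lens.

5.32 cm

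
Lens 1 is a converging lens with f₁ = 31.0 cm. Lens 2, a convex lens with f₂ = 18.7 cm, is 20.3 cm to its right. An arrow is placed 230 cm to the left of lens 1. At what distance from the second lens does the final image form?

Lens 1: 1/d_i1 = 1/f₁ − 1/d_o1 = 1/(31.0) − 1/(230) = 0.02791, so d_i1 = 35.83 cm.
The intermediate image is 35.83 cm to the right of lens 1, which lies 15.53 cm to the right of lens 2 — a virtual object — so d_o2 = −15.53 cm.
Lens 2: 1/d_i2 = 1/f₂ − 1/d_o2 = 1/(18.7) − 1/(-15.53) = 0.1179, so d_i2 = 8.48 cm.
The final image is real, 8.48 cm to the right of lens 2 (overall magnification ≈ -0.085).

8.48 cm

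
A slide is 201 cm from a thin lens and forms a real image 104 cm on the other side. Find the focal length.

f = 68.5 cm (converging)

Real image ⇒ d_i = +104 cm.
1/f = 1/d_o + 1/d_i = 1/(201) + 1/(104) = 0.01459, so f = 68.5 cm.
Since f is positive, the thin lens is converging.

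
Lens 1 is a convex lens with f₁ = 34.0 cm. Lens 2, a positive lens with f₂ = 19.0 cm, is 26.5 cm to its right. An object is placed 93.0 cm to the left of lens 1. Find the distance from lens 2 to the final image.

11.2 cm

Lens 1: 1/d_i1 = 1/f₁ − 1/d_o1 = 1/(34.0) − 1/(93.0) = 0.01866, so d_i1 = 53.59 cm.
The intermediate image is 53.59 cm to the right of lens 1, which lies 27.09 cm to the right of lens 2 — a virtual object — so d_o2 = −27.09 cm.
Lens 2: 1/d_i2 = 1/f₂ − 1/d_o2 = 1/(19.0) − 1/(-27.09) = 0.08955, so d_i2 = 11.2 cm.
The final image is real, 11.2 cm to the right of lens 2 (overall magnification ≈ -0.24).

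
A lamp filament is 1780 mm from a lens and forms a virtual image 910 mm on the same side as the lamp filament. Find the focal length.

f = -1860 mm (diverging)

Virtual image ⇒ d_i = −910 mm.
1/f = 1/d_o + 1/d_i = 1/(1780) + 1/(-910) = -0.0005371, so f = -1860 mm.
Since f is negative, the lens is diverging.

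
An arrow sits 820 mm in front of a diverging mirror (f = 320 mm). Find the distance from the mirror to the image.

230 mm

For a diverging mirror, f = -320 mm.
Mirror equation: 1/d_i = 1/f − 1/d_o = 1/(-320.0) − 1/(820) = -0.003125 − 0.001220 = -0.004345, so d_i = -230 mm.
The image is virtual, upright and reduced, behind the mirror.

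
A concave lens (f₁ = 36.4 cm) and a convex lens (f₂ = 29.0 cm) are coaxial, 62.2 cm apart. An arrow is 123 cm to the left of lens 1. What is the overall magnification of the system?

m = -0.108

f₁ = −36.4 cm (diverging).
Lens 1: 1/d_i1 = 1/(-36.4) − 1/(123) = -0.03560, so d_i1 = -28.09 cm; m₁ = −d_i1/d_o1 = +0.2284.
d_o2 = 62.2 − (-28.09) = 90.29 cm.
Lens 2: 1/d_i2 = 1/(29.0) − 1/(90.29) = 0.02341, so d_i2 = 42.72 cm; m₂ = −d_i2/d_o2 = -0.4732.
m = m₁·m₂ = (+0.2284)(-0.4732) = -0.108.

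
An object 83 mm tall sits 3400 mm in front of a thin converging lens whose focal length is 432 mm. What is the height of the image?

1/d_i = 1/f − 1/d_o = 1/(432.0) − 1/(3400) = 0.002021, so d_i = 494.9 mm.
m = −d_i/d_o = -0.1456.
|h_i| = |m|·h_o = 0.1456 × 83 = 12.1 mm. The image is real, inverted and reduced, on the far side of the lens.

12.1 mm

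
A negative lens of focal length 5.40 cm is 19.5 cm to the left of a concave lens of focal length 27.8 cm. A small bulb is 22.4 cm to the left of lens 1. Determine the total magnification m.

m = +0.105

f₁ = −5.40 cm (diverging).
Lens 1: 1/d_i1 = 1/(-5.40) − 1/(22.4) = -0.2298, so d_i1 = -4.351 cm; m₁ = −d_i1/d_o1 = +0.1942.
d_o2 = 19.5 − (-4.351) = 23.85 cm.
f₂ = −27.8 cm (diverging).
Lens 2: 1/d_i2 = 1/(-27.8) − 1/(23.85) = -0.07790, so d_i2 = -12.84 cm; m₂ = −d_i2/d_o2 = +0.5382.
m = m₁·m₂ = (+0.1942)(+0.5382) = +0.105.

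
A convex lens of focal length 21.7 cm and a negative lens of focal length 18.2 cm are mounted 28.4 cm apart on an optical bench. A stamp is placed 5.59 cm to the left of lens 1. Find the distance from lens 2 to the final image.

12.1 cm

Lens 1: 1/d_i1 = 1/f₁ − 1/d_o1 = 1/(21.7) − 1/(5.59) = -0.1328, so d_i1 = -7.530 cm.
The intermediate image is 7.530 cm to the left of lens 1 (virtual), which is 28.4 − (-7.530) = 35.93 cm to the left of lens 2, so d_o2 = +35.93 cm.
Lens 2 is diverging, so f₂ = −18.2 cm.
Lens 2: 1/d_i2 = 1/f₂ − 1/d_o2 = 1/(-18.2) − 1/(35.93) = -0.08278, so d_i2 = -12.1 cm.
The final image is virtual, 12.1 cm to the left of lens 2 (overall magnification ≈ 0.45).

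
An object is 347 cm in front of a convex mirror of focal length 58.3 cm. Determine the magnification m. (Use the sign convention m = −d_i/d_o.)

m = +0.144

For a convex mirror, f = -58.3 cm.
1/d_i = 1/f − 1/d_o = 1/(-58.30) − 1/(347) = -0.02003, so d_i = -49.91 cm.
m = −d_i/d_o = −(-49.91)/(347) = +0.144.
The image is virtual, upright and reduced, behind the mirror.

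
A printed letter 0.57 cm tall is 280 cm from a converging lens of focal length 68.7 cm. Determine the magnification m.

m = -0.325

1/d_i = 1/f − 1/d_o = 1/(68.70) − 1/(280) = 0.01098, so d_i = 91.04 cm.
m = −d_i/d_o = −(91.04)/(280) = -0.325.
The image is real, inverted and reduced, on the far side of the lens.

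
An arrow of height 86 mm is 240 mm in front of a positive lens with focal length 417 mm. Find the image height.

1/d_i = 1/f − 1/d_o = 1/(417.0) − 1/(240) = -0.001769, so d_i = -565.4 mm.
m = −d_i/d_o = +2.356.
|h_i| = |m|·h_o = 2.356 × 86 = 203 mm. The image is virtual, upright and enlarged, on the same side as the object.

203 mm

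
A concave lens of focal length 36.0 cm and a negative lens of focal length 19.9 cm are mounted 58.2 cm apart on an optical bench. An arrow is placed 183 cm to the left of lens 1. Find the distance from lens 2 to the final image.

Lens 1 is diverging, so f₁ = −36.0 cm.
Lens 1: 1/d_i1 = 1/f₁ − 1/d_o1 = 1/(-36.0) − 1/(183) = -0.03324, so d_i1 = -30.08 cm.
The intermediate image is 30.08 cm to the left of lens 1 (virtual), which is 58.2 − (-30.08) = 88.28 cm to the left of lens 2, so d_o2 = +88.28 cm.
Lens 2 is diverging, so f₂ = −19.9 cm.
Lens 2: 1/d_i2 = 1/f₂ − 1/d_o2 = 1/(-19.9) − 1/(88.28) = -0.06158, so d_i2 = -16.2 cm.
The final image is virtual, 16.2 cm to the left of lens 2 (overall magnification ≈ 0.030).

16.2 cm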